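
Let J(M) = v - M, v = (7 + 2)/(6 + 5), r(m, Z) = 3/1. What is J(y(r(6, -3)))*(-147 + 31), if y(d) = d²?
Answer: 10440/11 ≈ 949.09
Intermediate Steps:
r(m, Z) = 3 (r(m, Z) = 3*1 = 3)
v = 9/11 ≈ 0.81818
J(M) = 9/11 - M
J(y(r(6, -3)))*(-147 + 31) = (9/11 - 1*3²)*(-147 + 31) = (9/11 - 1*9)*(-116) = (9/11 - 9)*(-116) = -90/11*(-116) = 10440/11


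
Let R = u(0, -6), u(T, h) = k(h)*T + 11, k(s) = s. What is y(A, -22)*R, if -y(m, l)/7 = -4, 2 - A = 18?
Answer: 308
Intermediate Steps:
A = -16 (A = 2 - 1*18 = 2 - 18 = -16)
y(m, l) = 28 (y(m, l) = -7*(-4) = 28)
u(T, h) = 11 + T*h (u(T, h) = h*T + 11 = T*h + 11 = 11 + T*h)
R = 11 (R = 11 + 0*(-6) = 11 + 0 = 11)
y(A, -22)*R = 28*11 = 308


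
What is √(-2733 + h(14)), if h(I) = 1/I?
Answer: I*√535654/14 ≈ 52.277*I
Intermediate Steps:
√(-2733 + h(14)) = √(-2733 + 1/14) = √(-38261/14) = I*√535654/14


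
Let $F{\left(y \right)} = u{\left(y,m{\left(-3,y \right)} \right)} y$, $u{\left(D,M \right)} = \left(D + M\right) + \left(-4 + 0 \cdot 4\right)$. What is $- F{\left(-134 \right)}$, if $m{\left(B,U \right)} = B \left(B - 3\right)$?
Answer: $-16080$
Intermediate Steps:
$m{\left(B,U \right)} = B \left(-3 + B\right)$
$u{\left(D,M \right)} = -4 + D + M$ ($u{\left(D,M \right)} = \left(D + M\right) + \left(-4 + 0\right) = \left(D + M\right) - 4 = -4 + D + M$)
$F{\left(y \right)} = y \left(14 + y\right)$ ($F{\left(y \right)} = \left(-4 + y - 3 \left(-3 - 3\right)\right) y = \left(-4 + y - -18\right) y = \left(-4 + y + 18\right) y = \left(14 + y\right) y = y \left(14 + y\right)$)
$- F{\left(-134 \right)} = - \left(-134\right) \left(14 - 134\right) = - \left(-134\right) \left(-120\right) = \left(-1\right) 16080 = -16080$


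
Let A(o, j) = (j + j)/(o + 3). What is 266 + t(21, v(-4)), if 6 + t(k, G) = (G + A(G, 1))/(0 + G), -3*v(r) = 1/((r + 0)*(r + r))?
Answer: 56475/287 ≈ 196.78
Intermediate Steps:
A(o, j) = 2*j/(3 + o) (A(o, j) = (2*j)/(3 + o) = 2*j/(3 + o))
v(r) = -1/(6*r²) (v(r) = -1/((r + 0)*(r + r))/3 = -1/(2*r²)/3 = -1/(6*r²))
t(k, G) = -6 + (G + 2/(3 + G))/G (t(k, G) = -6 + (G + 2*1/(3 + G))/(0 + G) = -6 + (G + 2/(3 + G))/G)
266 + t(21, v(-4)) = 266 + (-5 + 2/(((-⅙/(-4)²))*(3 - ⅙/(-4)²))) = 266 + (-5 + 2/(((-⅙*1/16))*(3 - ⅙*1/16))) = 266 + (-5 + 2/((-1/96)*(3 - 1/96))) = 266 + (-5 + 2*(-96)/(287/96)) = 266 + (-5 + 2*(-96)*(96/287)) = 266 + (-5 - 18432/287) = 266 - 19867/287 = 56475/287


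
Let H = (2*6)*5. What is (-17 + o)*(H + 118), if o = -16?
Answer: -5874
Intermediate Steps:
H = 60 (H = 12*5 = 60)
(-17 + o)*(H + 118) = (-17 - 16)*(60 + 118) = -33*178 = -5874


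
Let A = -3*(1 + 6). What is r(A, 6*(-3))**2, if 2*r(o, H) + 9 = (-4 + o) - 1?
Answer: 1225/4 ≈ 306.25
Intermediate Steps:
A = -21 (A = -3*7 = -21)
r(o, H) = -7 + o/2 (r(o, H) = -9/2 + ((-4 + o) - 1)/2 = -9/2 + (-5 + o)/2 = -9/2 + (-5/2 + o/2) = -7 + o/2)
r(A, 6*(-3))**2 = (-7 + (1/2)*(-21))**2 = (-7 - 21/2)**2 = (-35/2)**2 = 1225/4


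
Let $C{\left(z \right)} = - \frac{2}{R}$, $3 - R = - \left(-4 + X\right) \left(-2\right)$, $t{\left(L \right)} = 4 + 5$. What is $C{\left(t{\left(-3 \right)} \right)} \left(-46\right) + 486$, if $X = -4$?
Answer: $\frac{9326}{19} \approx 490.84$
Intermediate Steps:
$t{\left(L \right)} = 9$
$R = 19$ ($R = 3 - - \left(-4 - 4\right) \left(-2\right) = 3 - - \left(-8\right) \left(-2\right) = 3 - \left(-1\right) 16 = 3 - -16 = 3 + 16 = 19$)
$C{\left(z \right)} = - \frac{2}{19}$
$C{\left(t{\left(-3 \right)} \right)} \left(-46\right) + 486 = \left(- \frac{2}{19}\right) \left(-46\right) + 486 = \frac{92}{19} + 486 = \frac{9326}{19}$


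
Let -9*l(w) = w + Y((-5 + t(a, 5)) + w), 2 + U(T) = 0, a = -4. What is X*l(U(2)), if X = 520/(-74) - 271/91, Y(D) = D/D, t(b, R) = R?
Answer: -3743/3367 ≈ -1.1117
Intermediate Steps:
U(T) = -2 (U(T) = -2 + 0 = -2)
Y(D) = 1
l(w) = -1/9 - w/9 (l(w) = -(w + 1)/9 = -(1 + w)/9 = -1/9 - w/9)
X = -33687/3367 (X = 520*(-1/74) - 271*1/91 = -260/37 - 271/91 = -33687/3367 ≈ -10.005)
X*l(U(2)) = -33687*(-1/9 - 1/9*(-2))/3367 = -33687*(-1/9 + 2/9)/3367 = -33687/3367*1/9 = -3743/3367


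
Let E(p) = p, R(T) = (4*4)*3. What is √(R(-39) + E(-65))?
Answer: I*√17 ≈ 4.1231*I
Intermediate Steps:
R(T) = 48 (R(T) = 16*3 = 48)
√(R(-39) + E(-65)) = √(48 - 65) = √(-17) = I*√17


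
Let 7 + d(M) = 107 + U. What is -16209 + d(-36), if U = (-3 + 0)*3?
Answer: -16118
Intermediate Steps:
U = -9 (U = -3*3 = -9)
d(M) = 91 (d(M) = -7 + (107 - 9) = -7 + 98 = 91)
-16209 + d(-36) = -16209 + 91 = -16118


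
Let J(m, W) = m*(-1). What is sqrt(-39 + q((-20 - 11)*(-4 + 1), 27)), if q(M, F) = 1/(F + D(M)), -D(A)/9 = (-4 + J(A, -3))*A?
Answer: I*sqrt(446606643)/3384 ≈ 6.245*I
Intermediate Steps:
J(m, W) = -m
D(A) = -9*A*(-4 - A) (D(A) = -9*(-4 - A)*A = -9*A*(-4 - A))
q(M, F) = 1/(F + 9*M*(4 + M))
sqrt(-39 + q((-20 - 11)*(-4 + 1), 27)) = sqrt(-39 + 1/(27 + 9*((-20 - 11)*(-4 + 1))*(4 + (-20 - 11)*(-4 + 1)))) = sqrt(-39 + 1/(27 + 9*(-31*(-3))*(4 - 31*(-3)))) = sqrt(-39 + 1/(27 + 9*93*(4 + 93))) = sqrt(-39 + 1/(27 + 9*93*97)) = sqrt(-39 + 1/(27 + 81189)) = sqrt(-39 + 1/81216) = sqrt(-3167423/81216) = I*sqrt(446606643)/3384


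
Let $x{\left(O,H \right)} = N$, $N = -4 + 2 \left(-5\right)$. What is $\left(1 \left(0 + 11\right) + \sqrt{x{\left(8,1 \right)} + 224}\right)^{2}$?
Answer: $\left(11 + \sqrt{210}\right)^{2} \approx 649.81$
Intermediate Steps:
$N = -14$ ($N = -4 - 10 = -14$)
$x{\left(O,H \right)} = -14$
$\left(1 \left(0 + 11\right) + \sqrt{x{\left(8,1 \right)} + 224}\right)^{2} = \left(1 \left(0 + 11\right) + \sqrt{-14 + 224}\right)^{2} = \left(1 \cdot 11 + \sqrt{210}\right)^{2} = \left(11 + \sqrt{210}\right)^{2}$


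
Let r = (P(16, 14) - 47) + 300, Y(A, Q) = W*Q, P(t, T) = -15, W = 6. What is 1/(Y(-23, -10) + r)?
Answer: 1/178 ≈ 0.0056180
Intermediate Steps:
Y(A, Q) = 6*Q
r = 238 (r = (-15 - 47) + 300 = -62 + 300 = 238)
1/(Y(-23, -10) + r) = 1/(6*(-10) + 238) = 1/(-60 + 238) = 1/178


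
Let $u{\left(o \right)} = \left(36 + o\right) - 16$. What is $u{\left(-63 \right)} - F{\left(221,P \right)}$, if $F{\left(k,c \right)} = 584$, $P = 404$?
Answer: $-627$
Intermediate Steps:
$u{\left(o \right)} = 20 + o$
$u{\left(-63 \right)} - F{\left(221,P \right)} = \left(20 - 63\right) - 584 = -43 - 584 = -627$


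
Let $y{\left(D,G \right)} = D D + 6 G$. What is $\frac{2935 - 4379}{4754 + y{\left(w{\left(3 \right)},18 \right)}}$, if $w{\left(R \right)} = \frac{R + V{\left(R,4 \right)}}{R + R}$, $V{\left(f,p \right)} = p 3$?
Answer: $- \frac{5776}{19473} \approx -0.29662$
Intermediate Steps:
$V{\left(f,p \right)} = 3 p$
$w{\left(R \right)} = \frac{12 + R}{2 R}$ ($w{\left(R \right)} = \frac{R + 3 \cdot 4}{R + R} = \frac{R + 12}{2 R} = \left(12 + R\right) \frac{1}{2 R} = \frac{12 + R}{2 R}$)
$y{\left(D,G \right)} = D^{2} + 6 G$
$\frac{2935 - 4379}{4754 + y{\left(w{\left(3 \right)},18 \right)}} = \frac{2935 - 4379}{4754 + \left(\left(\frac{12 + 3}{2 \cdot 3}\right)^{2} + 6 \cdot 18\right)} = - \frac{1444}{4754 + \left(\left(\frac{1}{2} \cdot \frac{1}{3} \cdot 15\right)^{2} + 108\right)} = - \frac{1444}{4754 + \left(\left(\frac{5}{2}\right)^{2} + 108\right)} = - \frac{1444}{4754 + \left(\frac{25}{4} + 108\right)} = - \frac{1444}{4754 + \frac{457}{4}} = - \frac{1444}{\frac{19473}{4}} = \left(-1444\right) \frac{4}{19473} = - \frac{5776}{19473}$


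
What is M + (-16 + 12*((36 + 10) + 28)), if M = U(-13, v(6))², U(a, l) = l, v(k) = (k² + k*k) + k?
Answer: 6956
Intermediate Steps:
v(k) = k + 2*k² (v(k) = (k² + k²) + k = 2*k² + k = k + 2*k²)
M = 6084 (M = (6*(1 + 2*6))² = (6*(1 + 12))² = (6*13)² = 78² = 6084)
M + (-16 + 12*((36 + 10) + 28)) = 6084 + (-16 + 12*((36 + 10) + 28)) = 6084 + (-16 + 12*(46 + 28)) = 6084 + (-16 + 12*74) = 6084 + (-16 + 888) = 6084 + 872 = 6956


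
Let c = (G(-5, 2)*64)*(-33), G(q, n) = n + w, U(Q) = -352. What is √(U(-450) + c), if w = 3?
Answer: 4*I*√682 ≈ 104.46*I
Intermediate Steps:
G(q, n) = 3 + n (G(q, n) = n + 3 = 3 + n)
c = -10560 (c = ((3 + 2)*64)*(-33) = (5*64)*(-33) = 320*(-33) = -10560)
√(U(-450) + c) = √(-352 - 10560) = √(-10912) = 4*I*√682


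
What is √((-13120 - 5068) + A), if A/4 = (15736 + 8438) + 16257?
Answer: 4*√8971 ≈ 378.86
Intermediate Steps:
A = 161724 (A = 4*((15736 + 8438) + 16257) = 4*(24174 + 16257) = 4*40431 = 161724)
√((-13120 - 5068) + A) = √((-13120 - 5068) + 161724) = √(-18188 + 161724) = √143536 = 4*√8971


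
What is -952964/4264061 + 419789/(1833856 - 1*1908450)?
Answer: -1861091299745/318073366234 ≈ -5.8511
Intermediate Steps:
-952964/4264061 + 419789/(1833856 - 1*1908450) = -952964*1/4264061 + 419789/(1833856 - 1908450) = -952964/4264061 + 419789/(-74594) = -952964/4264061 + 419789*(-1/74594) = -952964/4264061 - 419789/74594 = -1861091299745/318073366234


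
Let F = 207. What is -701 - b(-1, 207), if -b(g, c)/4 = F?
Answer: 127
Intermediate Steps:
b(g, c) = -828 (b(g, c) = -4*207 = -828)
-701 - b(-1, 207) = -701 - 1*(-828) = -701 + 828 = 127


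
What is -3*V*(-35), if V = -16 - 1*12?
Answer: -2940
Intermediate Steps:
V = -28 (V = -16 - 12 = -28)
-3*V*(-35) = -3*(-28)*(-35) = 84*(-35) = -2940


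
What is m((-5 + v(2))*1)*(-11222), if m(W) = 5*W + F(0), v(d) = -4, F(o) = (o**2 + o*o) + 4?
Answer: 460102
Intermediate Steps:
F(o) = 4 + 2*o**2 (F(o) = (o**2 + o**2) + 4 = 2*o**2 + 4 = 4 + 2*o**2)
m(W) = 4 + 5*W (m(W) = 5*W + (4 + 2*0**2) = 5*W + (4 + 2*0) = 5*W + (4 + 0) = 5*W + 4 = 4 + 5*W)
m((-5 + v(2))*1)*(-11222) = (4 + 5*((-5 - 4)*1))*(-11222) = (4 + 5*(-9*1))*(-11222) = (4 + 5*(-9))*(-11222) = (4 - 45)*(-11222) = -41*(-11222) = 460102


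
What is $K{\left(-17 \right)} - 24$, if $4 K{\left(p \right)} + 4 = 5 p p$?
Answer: $\frac{1345}{4} \approx 336.25$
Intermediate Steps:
$K{\left(p \right)} = -1 + \frac{5 p^{2}}{4}$ ($K{\left(p \right)} = -1 + \frac{5 p p}{4} = -1 + \frac{5 p^{2}}{4}$)
$K{\left(-17 \right)} - 24 = \left(-1 + \frac{5 \left(-17\right)^{2}}{4}\right) - 24 = \left(-1 + \frac{5}{4} \cdot 289\right) - 24 = \left(-1 + \frac{1445}{4}\right) - 24 = \frac{1441}{4} - 24 = \frac{1345}{4}$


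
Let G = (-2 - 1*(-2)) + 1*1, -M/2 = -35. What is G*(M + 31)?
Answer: 101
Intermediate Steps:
M = 70 (M = -2*(-35) = 70)
G = 1 (G = (-2 + 2) + 1 = 0 + 1 = 1)
G*(M + 31) = 1*(70 + 31) = 1*101 = 101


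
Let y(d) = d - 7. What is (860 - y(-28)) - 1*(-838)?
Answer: 1733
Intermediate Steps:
y(d) = -7 + d
(860 - y(-28)) - 1*(-838) = (860 - (-7 - 28)) - 1*(-838) = (860 - 1*(-35)) + 838 = (860 + 35) + 838 = 895 + 838 = 1733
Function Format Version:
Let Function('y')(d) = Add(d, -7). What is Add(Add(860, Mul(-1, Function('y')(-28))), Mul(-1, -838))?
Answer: 1733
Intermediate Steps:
Function('y')(d) = Add(-7, d)
Add(Add(860, Mul(-1, Function('y')(-28))), Mul(-1, -838)) = Add(Add(860, Mul(-1, Add(-7, -28))), Mul(-1, -838)) = Add(Add(860, Mul(-1, -35)), 838) = Add(Add(860, 35), 838) = Add(895, 838) = 1733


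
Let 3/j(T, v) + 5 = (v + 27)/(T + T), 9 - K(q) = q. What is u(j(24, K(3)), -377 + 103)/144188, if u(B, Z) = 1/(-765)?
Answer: -1/110303820 ≈ -9.0659e-9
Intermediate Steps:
K(q) = 9 - q
j(T, v) = 3/(-5 + (27 + v)/(2*T)) (j(T, v) = 3/(-5 + (v + 27)/(T + T)) = 3/(-5 + (27 + v)/((2*T))) = 3/(-5 + (27 + v)*(1/(2*T))) = 3/(-5 + (27 + v)/(2*T)))
u(B, Z) = -1/765
u(j(24, K(3)), -377 + 103)/144188 = -1/765/144188 = -1/765*1/144188 = -1/110303820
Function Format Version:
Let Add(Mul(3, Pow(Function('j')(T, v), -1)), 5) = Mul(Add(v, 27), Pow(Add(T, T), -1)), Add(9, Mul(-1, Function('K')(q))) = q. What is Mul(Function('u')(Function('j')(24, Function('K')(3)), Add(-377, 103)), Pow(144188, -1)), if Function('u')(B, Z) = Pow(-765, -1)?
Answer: Rational(-1, 110303820) ≈ -9.0659e-9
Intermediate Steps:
Function('K')(q) = Add(9, Mul(-1, q))
Function('j')(T, v) = Mul(3, Pow(Add(-5, Mul(Rational(1, 2), Pow(T, -1), Add(27, v))), -1)) (Function('j')(T, v) = Mul(3, Pow(Add(-5, Mul(Add(v, 27), Pow(Add(T, T), -1))), -1)) = Mul(3, Pow(Add(-5, Mul(Add(27, v), Pow(Mul(2, T), -1))), -1)) = Mul(3, Pow(Add(-5, Mul(Add(27, v), Mul(Rational(1, 2), Pow(T, -1)))), -1)) = Mul(3, Pow(Add(-5, Mul(Rational(1, 2), Pow(T, -1), Add(27, v))), -1)))
Function('u')(B, Z) = Rational(-1, 765)
Mul(Function('u')(Function('j')(24, Function('K')(3)), Add(-377, 103)), Pow(144188, -1)) = Mul(Rational(-1, 765), Pow(144188, -1)) = Mul(Rational(-1, 765), Rational(1, 144188)) = Rational(-1, 110303820)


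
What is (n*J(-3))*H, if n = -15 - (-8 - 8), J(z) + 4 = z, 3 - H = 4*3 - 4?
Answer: 35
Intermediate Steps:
H = -5 (H = 3 - (4*3 - 4) = 3 - (12 - 4) = 3 - 1*8 = 3 - 8 = -5)
J(z) = -4 + z
n = 1 (n = -15 - 1*(-16) = -15 + 16 = 1)
(n*J(-3))*H = (1*(-4 - 3))*(-5) = (1*(-7))*(-5) = -7*(-5) = 35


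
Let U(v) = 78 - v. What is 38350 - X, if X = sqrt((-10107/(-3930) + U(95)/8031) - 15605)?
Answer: 38350 - I*sqrt(1726927462669897410)/10520610 ≈ 38350.0 - 124.91*I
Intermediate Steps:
X = I*sqrt(1726927462669897410)/10520610 (X = sqrt((-10107/(-3930) + (78 - 1*95)/8031) - 15605) = sqrt((-10107*(-1/3930) + (78 - 95)*(1/8031)) - 15605) = sqrt((3369/1310 - 17*1/8031) - 15605) = sqrt((3369/1310 - 17/8031) - 15605) = sqrt(27034169/10520610 - 15605) = sqrt(-164147084881/10520610) = I*sqrt(1726927462669897410)/10520610 ≈ 124.91*I)
38350 - X = 38350 - I*sqrt(1726927462669897410)/10520610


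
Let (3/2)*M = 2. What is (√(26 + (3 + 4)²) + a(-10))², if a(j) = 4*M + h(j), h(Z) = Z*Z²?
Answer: 8904931/9 - 29840*√3/3 ≈ 9.7221e+5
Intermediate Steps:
M = 4/3 (M = (⅔)*2 = 4/3 ≈ 1.3333)
h(Z) = Z³
a(j) = 16/3 + j³ (a(j) = 4*(4/3) + j³ = 16/3 + j³)
(√(26 + (3 + 4)²) + a(-10))² = (√(26 + (3 + 4)²) + (16/3 + (-10)³))² = (√(26 + 7²) + (16/3 - 1000))² = (√(26 + 49) - 2984/3)² = (√75 - 2984/3)² = (5*√3 - 2984/3)² = (-2984/3 + 5*√3)²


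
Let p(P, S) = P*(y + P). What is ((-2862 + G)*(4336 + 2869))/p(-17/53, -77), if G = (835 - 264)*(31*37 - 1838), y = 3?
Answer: 8043382496435/2414 ≈ 3.3320e+9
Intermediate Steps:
p(P, S) = P*(3 + P)
G = -394561 (G = 571*(1147 - 1838) = 571*(-691) = -394561)
((-2862 + G)*(4336 + 2869))/p(-17/53, -77) = ((-2862 - 394561)*(4336 + 2869))/(((-17/53)*(3 - 17/53))) = (-397423*7205)/(((-17*1/53)*(3 - 17*1/53))) = -2863432715*(-53/(17*(3 - 17/53))) = -2863432715/((-17/53*142/53)) = -2863432715/(-2414/2809) = -2863432715*(-2809/2414) = 8043382496435/2414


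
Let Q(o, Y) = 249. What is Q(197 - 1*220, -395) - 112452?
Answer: -112203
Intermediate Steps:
Q(197 - 1*220, -395) - 112452 = 249 - 112452 = -112203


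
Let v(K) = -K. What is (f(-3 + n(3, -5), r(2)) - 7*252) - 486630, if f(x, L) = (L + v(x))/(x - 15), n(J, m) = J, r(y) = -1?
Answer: -7325909/15 ≈ -4.8839e+5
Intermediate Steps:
f(x, L) = (L - x)/(-15 + x) (f(x, L) = (L - x)/(x - 15) = (L - x)/(-15 + x))
(f(-3 + n(3, -5), r(2)) - 7*252) - 486630 = ((-1 - (-3 + 3))/(-15 + (-3 + 3)) - 7*252) - 486630 = ((-1 - 1*0)/(-15 + 0) - 1764) - 486630 = ((-1 + 0)/(-15) - 1764) - 486630 = (-1/15*(-1) - 1764) - 486630 = (1/15 - 1764) - 486630 = -26459/15 - 486630 = -7325909/15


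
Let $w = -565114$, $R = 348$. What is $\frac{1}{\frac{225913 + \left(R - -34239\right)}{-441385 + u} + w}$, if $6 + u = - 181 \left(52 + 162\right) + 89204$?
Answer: $- \frac{390921}{220915190494} \approx -1.7696 \cdot 10^{-6}$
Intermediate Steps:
$u = 50464$ ($u = -6 + \left(- 181 \left(52 + 162\right) + 89204\right) = -6 + \left(\left(-181\right) 214 + 89204\right) = -6 + \left(-38734 + 89204\right) = -6 + 50470 = 50464$)
$\frac{1}{\frac{225913 + \left(R - -34239\right)}{-441385 + u} + w} = \frac{1}{\frac{225913 + \left(348 - -34239\right)}{-441385 + 50464} - 565114} = \frac{1}{\frac{225913 + \left(348 + 34239\right)}{-390921} - 565114} = \frac{1}{\left(225913 + 34587\right) \left(- \frac{1}{390921}\right) - 565114} = \frac{1}{260500 \left(- \frac{1}{390921}\right) - 565114} = \frac{1}{- \frac{260500}{390921} - 565114} = \frac{1}{- \frac{220915190494}{390921}} = - \frac{390921}{220915190494}$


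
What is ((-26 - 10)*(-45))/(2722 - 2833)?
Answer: -540/37 ≈ -14.595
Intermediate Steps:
((-26 - 10)*(-45))/(2722 - 2833) = -36*(-45)/(-111) = 1620*(-1/111) = -540/37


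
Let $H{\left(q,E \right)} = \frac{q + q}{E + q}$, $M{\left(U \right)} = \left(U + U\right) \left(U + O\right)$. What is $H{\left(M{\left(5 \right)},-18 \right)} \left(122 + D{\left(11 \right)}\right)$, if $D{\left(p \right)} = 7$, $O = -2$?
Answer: $645$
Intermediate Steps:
$M{\left(U \right)} = 2 U \left(-2 + U\right)$ ($M{\left(U \right)} = \left(U + U\right) \left(U - 2\right) = 2 U \left(-2 + U\right)$)
$H{\left(q,E \right)} = \frac{2 q}{E + q}$
$H{\left(M{\left(5 \right)},-18 \right)} \left(122 + D{\left(11 \right)}\right) = \frac{2 \cdot 2 \cdot 5 \left(-2 + 5\right)}{-18 + 2 \cdot 5 \left(-2 + 5\right)} \left(122 + 7\right) = \frac{2 \cdot 2 \cdot 5 \cdot 3}{-18 + 2 \cdot 5 \cdot 3} \cdot 129 = 2 \cdot 30 \frac{1}{-18 + 30} \cdot 129 = 2 \cdot 30 \cdot \frac{1}{12} \cdot 129 = 5 \cdot 129 = 645$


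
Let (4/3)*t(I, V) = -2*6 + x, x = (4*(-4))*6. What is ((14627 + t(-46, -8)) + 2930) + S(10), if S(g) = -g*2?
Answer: 17456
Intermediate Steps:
x = -96 (x = -16*6 = -96)
t(I, V) = -81 (t(I, V) = 3*(-2*6 - 96)/4 = 3*(-12 - 96)/4 = (¾)*(-108) = -81)
S(g) = -2*g
((14627 + t(-46, -8)) + 2930) + S(10) = ((14627 - 81) + 2930) - 2*10 = (14546 + 2930) - 20 = 17476 - 20 = 17456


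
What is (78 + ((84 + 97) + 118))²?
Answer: 142129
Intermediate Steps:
(78 + ((84 + 97) + 118))² = (78 + (181 + 118))² = (78 + 299)² = 377² = 142129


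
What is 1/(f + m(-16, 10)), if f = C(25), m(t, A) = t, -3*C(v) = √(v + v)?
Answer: -72/1127 + 15*√2/2254 ≈ -0.054475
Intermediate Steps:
C(v) = -√2*√v/3 (C(v) = -√(v + v)/3 = -√2*√v/3)
f = -5*√2/3 (f = -√2*√25/3 = -⅓*√2*5 = -5*√2/3 ≈ -2.3570)
1/(f + m(-16, 10)) = 1/(-5*√2/3 - 16) = 1/(-16 - 5*√2/3)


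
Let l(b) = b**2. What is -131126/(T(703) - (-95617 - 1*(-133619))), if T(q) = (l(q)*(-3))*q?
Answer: 131126/1042324783 ≈ 0.00012580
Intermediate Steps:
T(q) = -3*q**3 (T(q) = (q**2*(-3))*q = (-3*q**2)*q = -3*q**3)
-131126/(T(703) - (-95617 - 1*(-133619))) = -131126/(-3*703**3 - (-95617 - 1*(-133619))) = -131126/(-3*347428927 - (-95617 + 133619)) = -131126/(-1042286781 - 1*38002) = -131126/(-1042286781 - 38002) = -131126/(-1042324783) = -131126*(-1/1042324783) = 131126/1042324783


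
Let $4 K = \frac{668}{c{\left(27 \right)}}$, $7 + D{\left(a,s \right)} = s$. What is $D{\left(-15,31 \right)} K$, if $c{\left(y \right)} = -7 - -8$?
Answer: $4008$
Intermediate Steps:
$c{\left(y \right)} = 1$ ($c{\left(y \right)} = -7 + 8 = 1$)
$D{\left(a,s \right)} = -7 + s$
$K = 167$ ($K = \frac{668 \cdot 1^{-1}}{4} = \frac{668 \cdot 1}{4} = \frac{1}{4} \cdot 668 = 167$)
$D{\left(-15,31 \right)} K = \left(-7 + 31\right) 167 = 24 \cdot 167 = 4008$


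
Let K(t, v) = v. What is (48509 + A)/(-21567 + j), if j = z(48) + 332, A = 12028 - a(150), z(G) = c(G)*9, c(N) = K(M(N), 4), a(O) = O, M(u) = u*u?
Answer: -60387/21199 ≈ -2.8486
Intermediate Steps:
M(u) = u**2
c(N) = 4
z(G) = 36 (z(G) = 4*9 = 36)
A = 11878 (A = 12028 - 1*150 = 12028 - 150 = 11878)
j = 368 (j = 36 + 332 = 368)
(48509 + A)/(-21567 + j) = (48509 + 11878)/(-21567 + 368) = 60387/(-21199) = 60387*(-1/21199) = -60387/21199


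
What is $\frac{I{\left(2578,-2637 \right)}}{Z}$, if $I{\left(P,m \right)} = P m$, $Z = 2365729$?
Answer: $- \frac{6798186}{2365729} \approx -2.8736$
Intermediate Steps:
$\frac{I{\left(2578,-2637 \right)}}{Z} = \frac{2578 \left(-2637\right)}{2365729} = \left(-6798186\right) \frac{1}{2365729} = - \frac{6798186}{2365729}$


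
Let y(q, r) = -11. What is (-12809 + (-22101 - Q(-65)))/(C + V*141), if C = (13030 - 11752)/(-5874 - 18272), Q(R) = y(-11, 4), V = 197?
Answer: -140445209/111783694 ≈ -1.2564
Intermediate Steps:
Q(R) = -11
C = -639/12073 (C = 1278/(-24146) = 1278*(-1/24146) = -639/12073 ≈ -0.052928)
(-12809 + (-22101 - Q(-65)))/(C + V*141) = (-12809 + (-22101 - 1*(-11)))/(-639/12073 + 197*141) = (-12809 + (-22101 + 11))/(-639/12073 + 27777) = (-12809 - 22090)/(335351082/12073) = -34899*12073/335351082 = -140445209/111783694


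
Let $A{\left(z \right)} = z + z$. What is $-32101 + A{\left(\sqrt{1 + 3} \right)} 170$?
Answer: $-31421$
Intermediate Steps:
$A{\left(z \right)} = 2 z$
$-32101 + A{\left(\sqrt{1 + 3} \right)} 170 = -32101 + 2 \sqrt{1 + 3} \cdot 170 = -32101 + 2 \sqrt{4} \cdot 170 = -32101 + 2 \cdot 2 \cdot 170 = -32101 + 4 \cdot 170 = -32101 + 680 = -31421$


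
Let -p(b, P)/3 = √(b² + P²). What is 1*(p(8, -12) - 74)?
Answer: -74 - 12*√13 ≈ -117.27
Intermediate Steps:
p(b, P) = -3*√(P² + b²) (p(b, P) = -3*√(b² + P²) = -3*√(P² + b²))
1*(p(8, -12) - 74) = 1*(-3*√((-12)² + 8²) - 74) = 1*(-3*√(144 + 64) - 74) = 1*(-12*√13 - 74) = 1*(-74 - 12*√13) = -74 - 12*√13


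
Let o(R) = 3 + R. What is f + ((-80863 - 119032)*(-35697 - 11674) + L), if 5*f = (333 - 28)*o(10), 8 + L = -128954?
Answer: 9469097876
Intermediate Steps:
L = -128962 (L = -8 - 128954 = -128962)
f = 793 (f = ((333 - 28)*(3 + 10))/5 = (305*13)/5 = (⅕)*3965 = 793)
f + ((-80863 - 119032)*(-35697 - 11674) + L) = 793 + ((-80863 - 119032)*(-35697 - 11674) - 128962) = 793 + (-199895*(-47371) - 128962) = 793 + (9469226045 - 128962) = 793 + 9469097083 = 9469097876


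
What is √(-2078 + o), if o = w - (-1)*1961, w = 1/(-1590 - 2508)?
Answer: I*√1964855766/4098 ≈ 10.817*I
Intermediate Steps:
w = -1/4098 (w = 1/(-4098) = -1/4098 ≈ -0.00024402)
o = 8036177/4098 (o = -1/4098 - (-1)*1961 = -1/4098 - 1*(-1961) = -1/4098 + 1961 = 8036177/4098 ≈ 1961.0)
√(-2078 + o) = √(-2078 + 8036177/4098) = √(-479467/4098) = I*√1964855766/4098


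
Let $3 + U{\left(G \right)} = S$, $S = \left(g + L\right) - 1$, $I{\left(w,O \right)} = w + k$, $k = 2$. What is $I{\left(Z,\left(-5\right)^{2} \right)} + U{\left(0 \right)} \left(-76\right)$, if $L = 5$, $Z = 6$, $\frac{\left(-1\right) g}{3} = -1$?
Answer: $-296$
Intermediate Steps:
$g = 3$ ($g = \left(-3\right) \left(-1\right) = 3$)
$I{\left(w,O \right)} = 2 + w$ ($I{\left(w,O \right)} = w + 2 = 2 + w$)
$S = 7$ ($S = \left(3 + 5\right) - 1 = 8 - 1 = 7$)
$U{\left(G \right)} = 4$ ($U{\left(G \right)} = -3 + 7 = 4$)
$I{\left(Z,\left(-5\right)^{2} \right)} + U{\left(0 \right)} \left(-76\right) = \left(2 + 6\right) + 4 \left(-76\right) = 8 - 304 = -296$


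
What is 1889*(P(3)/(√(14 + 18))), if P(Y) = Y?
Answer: 5667*√2/8 ≈ 1001.8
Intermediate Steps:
1889*(P(3)/(√(14 + 18))) = 1889*(3/(√(14 + 18))) = 1889*(3/(√32)) = 1889*(3/((4*√2))) = 1889*(3*(√2/8)) = 1889*(3*√2/8) = 5667*√2/8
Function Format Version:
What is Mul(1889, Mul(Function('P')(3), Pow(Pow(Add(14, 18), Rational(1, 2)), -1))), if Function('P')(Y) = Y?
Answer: Mul(Rational(5667, 8), Pow(2, Rational(1, 2))) ≈ 1001.8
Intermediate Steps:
Mul(1889, Mul(Function('P')(3), Pow(Pow(Add(14, 18), Rational(1, 2)), -1))) = Mul(1889, Mul(3, Pow(Pow(Add(14, 18), Rational(1, 2)), -1))) = Mul(1889, Mul(3, Pow(Pow(32, Rational(1, 2)), -1))) = Mul(1889, Mul(3, Pow(Mul(4, Pow(2, Rational(1, 2))), -1))) = Mul(1889, Mul(3, Mul(Rational(1, 8), Pow(2, Rational(1, 2))))) = Mul(1889, Mul(Rational(3, 8), Pow(2, Rational(1, 2)))) = Mul(Rational(5667, 8), Pow(2, Rational(1, 2)))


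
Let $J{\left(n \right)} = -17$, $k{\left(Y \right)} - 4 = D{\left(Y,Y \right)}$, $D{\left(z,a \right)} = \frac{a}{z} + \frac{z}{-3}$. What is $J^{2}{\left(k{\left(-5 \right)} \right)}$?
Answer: $289$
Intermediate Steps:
$D{\left(z,a \right)} = - \frac{z}{3} + \frac{a}{z}$ ($D{\left(z,a \right)} = \frac{a}{z} + z \left(- \frac{1}{3}\right) = \frac{a}{z} - \frac{z}{3} = - \frac{z}{3} + \frac{a}{z}$)
$k{\left(Y \right)} = 5 - \frac{Y}{3}$ ($k{\left(Y \right)} = 4 - \left(\frac{Y}{3} - \frac{Y}{Y}\right) = 4 - \left(-1 + \frac{Y}{3}\right) = 5 - \frac{Y}{3}$)
$J^{2}{\left(k{\left(-5 \right)} \right)} = \left(-17\right)^{2} = 289$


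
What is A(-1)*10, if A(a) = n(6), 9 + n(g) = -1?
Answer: -100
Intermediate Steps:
n(g) = -10 (n(g) = -9 - 1 = -10)
A(a) = -10
A(-1)*10 = -10*10 = -100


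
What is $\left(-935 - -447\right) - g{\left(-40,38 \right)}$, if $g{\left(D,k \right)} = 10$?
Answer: $-498$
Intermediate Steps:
$\left(-935 - -447\right) - g{\left(-40,38 \right)} = \left(-935 - -447\right) - 10 = \left(-935 + 447\right) - 10 = -488 - 10 = -498$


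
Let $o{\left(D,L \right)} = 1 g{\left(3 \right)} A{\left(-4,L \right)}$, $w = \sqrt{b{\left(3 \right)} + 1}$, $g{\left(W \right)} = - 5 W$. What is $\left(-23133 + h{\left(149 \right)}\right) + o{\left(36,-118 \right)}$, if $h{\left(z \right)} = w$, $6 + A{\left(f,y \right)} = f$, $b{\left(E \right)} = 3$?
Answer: $-22981$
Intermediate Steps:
$A{\left(f,y \right)} = -6 + f$
$w = 2$ ($w = \sqrt{3 + 1} = \sqrt{4} = 2$)
$h{\left(z \right)} = 2$
$o{\left(D,L \right)} = 150$ ($o{\left(D,L \right)} = 1 \left(\left(-5\right) 3\right) \left(-6 - 4\right) = 1 \left(-15\right) \left(-10\right) = \left(-15\right) \left(-10\right) = 150$)
$\left(-23133 + h{\left(149 \right)}\right) + o{\left(36,-118 \right)} = \left(-23133 + 2\right) + 150 = -23131 + 150 = -22981$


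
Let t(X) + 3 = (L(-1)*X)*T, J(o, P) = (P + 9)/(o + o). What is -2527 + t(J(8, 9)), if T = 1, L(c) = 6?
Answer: -10093/4 ≈ -2523.3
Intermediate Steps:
J(o, P) = (9 + P)/(2*o) (J(o, P) = (9 + P)/((2*o)) = (9 + P)*(1/(2*o)) = (9 + P)/(2*o))
t(X) = -3 + 6*X (t(X) = -3 + (6*X)*1 = -3 + 6*X)
-2527 + t(J(8, 9)) = -2527 + (-3 + 6*((½)*(9 + 9)/8)) = -2527 + (-3 + 6*((½)*(⅛)*18)) = -2527 + (-3 + 6*(9/8)) = -2527 + (-3 + 27/4) = -2527 + 15/4 = -10093/4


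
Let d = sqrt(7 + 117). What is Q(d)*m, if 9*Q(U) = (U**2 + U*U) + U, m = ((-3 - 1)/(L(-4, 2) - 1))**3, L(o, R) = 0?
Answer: 15872/9 + 128*sqrt(31)/9 ≈ 1842.7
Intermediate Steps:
m = 64 (m = ((-3 - 1)/(0 - 1))**3 = (-4/(-1))**3 = (-4*(-1))**3 = 4**3 = 64)
d = 2*sqrt(31) (d = sqrt(124) = 2*sqrt(31) ≈ 11.136)
Q(U) = U/9 + 2*U**2/9 (Q(U) = ((U**2 + U*U) + U)/9 = ((U**2 + U**2) + U)/9 = (2*U**2 + U)/9 = (U + 2*U**2)/9 = U/9 + 2*U**2/9)
Q(d)*m = ((2*sqrt(31))*(1 + 2*(2*sqrt(31)))/9)*64 = ((2*sqrt(31))*(1 + 4*sqrt(31))/9)*64 = (2*sqrt(31)*(1 + 4*sqrt(31))/9)*64 = 128*sqrt(31)*(1 + 4*sqrt(31))/9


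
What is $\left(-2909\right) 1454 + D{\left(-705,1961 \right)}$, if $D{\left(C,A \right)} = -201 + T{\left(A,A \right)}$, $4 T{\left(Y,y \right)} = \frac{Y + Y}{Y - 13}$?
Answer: $- \frac{16479637791}{3896} \approx -4.2299 \cdot 10^{6}$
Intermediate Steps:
$T{\left(Y,y \right)} = \frac{Y}{2 \left(-13 + Y\right)}$ ($T{\left(Y,y \right)} = \frac{\left(Y + Y\right) \frac{1}{Y - 13}}{4} = \frac{2 Y \frac{1}{-13 + Y}}{4} = \frac{Y}{2 \left(-13 + Y\right)}$)
$D{\left(C,A \right)} = -201 + \frac{A}{2 \left(-13 + A\right)}$
$\left(-2909\right) 1454 + D{\left(-705,1961 \right)} = \left(-2909\right) 1454 + \frac{5226 - 786361}{2 \left(-13 + 1961\right)} = -4229686 + \frac{5226 - 786361}{2 \cdot 1948} = -4229686 + \frac{1}{2} \cdot \frac{1}{1948} \left(-781135\right) = -4229686 - \frac{781135}{3896} = - \frac{16479637791}{3896}$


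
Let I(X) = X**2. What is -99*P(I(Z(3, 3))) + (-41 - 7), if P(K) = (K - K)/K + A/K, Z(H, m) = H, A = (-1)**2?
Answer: -59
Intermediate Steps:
A = 1
P(K) = 1/K (P(K) = (K - K)/K + 1/K = 0/K + 1/K = 0 + 1/K = 1/K)
-99*P(I(Z(3, 3))) + (-41 - 7) = -99/(3**2) + (-41 - 7) = -99/9 - 48 = -99*1/9 - 48 = -11 - 48 = -59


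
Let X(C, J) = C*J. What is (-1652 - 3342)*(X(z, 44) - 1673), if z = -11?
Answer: 10772058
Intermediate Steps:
(-1652 - 3342)*(X(z, 44) - 1673) = (-1652 - 3342)*(-11*44 - 1673) = -4994*(-484 - 1673) = -4994*(-2157) = 10772058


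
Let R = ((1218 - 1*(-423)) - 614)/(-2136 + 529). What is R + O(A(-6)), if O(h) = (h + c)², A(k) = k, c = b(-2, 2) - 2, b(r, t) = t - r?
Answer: 24685/1607 ≈ 15.361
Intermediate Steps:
c = 2 (c = (2 - 1*(-2)) - 2 = (2 + 2) - 2 = 4 - 2 = 2)
O(h) = (2 + h)² (O(h) = (h + 2)² = (2 + h)²)
R = -1027/1607 (R = ((1218 + 423) - 614)/(-1607) = (1641 - 614)*(-1/1607) = 1027*(-1/1607) = -1027/1607 ≈ -0.63908)
R + O(A(-6)) = -1027/1607 + (2 - 6)² = -1027/1607 + (-4)² = -1027/1607 + 16 = 24685/1607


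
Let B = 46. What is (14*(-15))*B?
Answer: -9660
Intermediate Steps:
(14*(-15))*B = (14*(-15))*46 = -210*46 = -9660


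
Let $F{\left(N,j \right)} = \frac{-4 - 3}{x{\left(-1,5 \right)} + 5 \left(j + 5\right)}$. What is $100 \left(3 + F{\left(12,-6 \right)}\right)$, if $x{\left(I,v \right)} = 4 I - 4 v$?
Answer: $\frac{9400}{29} \approx 324.14$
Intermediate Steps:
$x{\left(I,v \right)} = - 4 v + 4 I$
$F{\left(N,j \right)} = - \frac{7}{1 + 5 j}$ ($F{\left(N,j \right)} = \frac{-4 - 3}{\left(\left(-4\right) 5 + 4 \left(-1\right)\right) + 5 \left(j + 5\right)} = - \frac{7}{\left(-20 - 4\right) + 5 \left(5 + j\right)} = - \frac{7}{-24 + \left(25 + 5 j\right)} = - \frac{7}{1 + 5 j}$)
$100 \left(3 + F{\left(12,-6 \right)}\right) = 100 \left(3 - \frac{7}{1 + 5 \left(-6\right)}\right) = 100 \left(3 - \frac{7}{1 - 30}\right) = 100 \left(3 - \frac{7}{-29}\right) = 100 \left(3 - - \frac{7}{29}\right) = 100 \left(3 + \frac{7}{29}\right) = 100 \cdot \frac{94}{29} = \frac{9400}{29}$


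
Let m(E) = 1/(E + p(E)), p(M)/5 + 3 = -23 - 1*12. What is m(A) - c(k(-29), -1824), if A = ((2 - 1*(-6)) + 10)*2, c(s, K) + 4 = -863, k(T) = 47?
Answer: 133517/154 ≈ 866.99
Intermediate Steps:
c(s, K) = -867 (c(s, K) = -4 - 863 = -867)
p(M) = -190 (p(M) = -15 + 5*(-23 - 1*12) = -15 + 5*(-23 - 12) = -15 + 5*(-35) = -15 - 175 = -190)
A = 36 (A = ((2 + 6) + 10)*2 = (8 + 10)*2 = 18*2 = 36)
m(E) = 1/(-190 + E) (m(E) = 1/(E - 190) = 1/(-190 + E))
m(A) - c(k(-29), -1824) = 1/(-190 + 36) - 1*(-867) = 1/(-154) + 867 = -1/154 + 867 = 133517/154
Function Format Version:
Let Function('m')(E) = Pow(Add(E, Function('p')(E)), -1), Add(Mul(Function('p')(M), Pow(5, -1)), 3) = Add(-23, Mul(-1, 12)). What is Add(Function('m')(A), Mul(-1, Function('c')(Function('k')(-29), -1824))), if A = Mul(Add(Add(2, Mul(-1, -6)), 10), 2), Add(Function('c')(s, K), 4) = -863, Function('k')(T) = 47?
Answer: Rational(133517, 154) ≈ 866.99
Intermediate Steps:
Function('c')(s, K) = -867 (Function('c')(s, K) = Add(-4, -863) = -867)
Function('p')(M) = -190 (Function('p')(M) = Add(-15, Mul(5, Add(-23, Mul(-1, 12)))) = Add(-15, Mul(5, Add(-23, -12))) = Add(-15, Mul(5, -35)) = Add(-15, -175) = -190)
A = 36 (A = Mul(Add(Add(2, 6), 10), 2) = Mul(Add(8, 10), 2) = Mul(18, 2) = 36)
Function('m')(E) = Pow(Add(-190, E), -1) (Function('m')(E) = Pow(Add(E, -190), -1) = Pow(Add(-190, E), -1))
Add(Function('m')(A), Mul(-1, Function('c')(Function('k')(-29), -1824))) = Add(Pow(Add(-190, 36), -1), Mul(-1, -867)) = Add(Pow(-154, -1), 867) = Add(Rational(-1, 154), 867) = Rational(133517, 154)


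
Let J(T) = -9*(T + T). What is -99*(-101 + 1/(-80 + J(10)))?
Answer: 2599839/260 ≈ 9999.4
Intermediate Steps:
J(T) = -18*T
-99*(-101 + 1/(-80 + J(10))) = -99*(-101 + 1/(-80 - 18*10)) = -99*(-101 + 1/(-80 - 180)) = -99*(-101 + 1/(-260)) = -99*(-101 - 1/260) = -99*(-26261/260) = 2599839/260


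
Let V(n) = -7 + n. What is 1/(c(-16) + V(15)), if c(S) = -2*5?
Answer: -½ ≈ -0.50000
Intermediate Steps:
c(S) = -10
1/(c(-16) + V(15)) = 1/(-10 + (-7 + 15)) = 1/(-10 + 8) = 1/(-2) = -½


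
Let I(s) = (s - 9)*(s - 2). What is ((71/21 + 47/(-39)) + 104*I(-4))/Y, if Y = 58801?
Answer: 738390/5350891 ≈ 0.13799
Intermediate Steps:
I(s) = (-9 + s)*(-2 + s)
((71/21 + 47/(-39)) + 104*I(-4))/Y = ((71/21 + 47/(-39)) + 104*(18 + (-4)² - 11*(-4)))/58801 = ((71*(1/21) + 47*(-1/39)) + 104*(18 + 16 + 44))*(1/58801) = ((71/21 - 47/39) + 104*78)*(1/58801) = (198/91 + 8112)*(1/58801) = (738390/91)*(1/58801) = 738390/5350891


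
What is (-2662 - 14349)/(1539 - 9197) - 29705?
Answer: -227463879/7658 ≈ -29703.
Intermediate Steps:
(-2662 - 14349)/(1539 - 9197) - 29705 = -17011/(-7658) - 29705 = -17011*(-1/7658) - 29705 = 17011/7658 - 29705 = -227463879/7658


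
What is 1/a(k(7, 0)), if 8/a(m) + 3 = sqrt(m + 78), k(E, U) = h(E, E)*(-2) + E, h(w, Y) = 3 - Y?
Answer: -3/8 + sqrt(93)/8 ≈ 0.83046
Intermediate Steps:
k(E, U) = -6 + 3*E (k(E, U) = (3 - E)*(-2) + E = (-6 + 2*E) + E = -6 + 3*E)
a(m) = 8/(-3 + sqrt(78 + m)) (a(m) = 8/(-3 + sqrt(m + 78)) = 8/(-3 + sqrt(78 + m)))
1/a(k(7, 0)) = 1/(8/(-3 + sqrt(78 + (-6 + 3*7)))) = 1/(8/(-3 + sqrt(78 + (-6 + 21)))) = 1/(8/(-3 + sqrt(78 + 15))) = 1/(8/(-3 + sqrt(93))) = -3/8 + sqrt(93)/8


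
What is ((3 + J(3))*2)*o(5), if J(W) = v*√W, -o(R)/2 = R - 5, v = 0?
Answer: 0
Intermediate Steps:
o(R) = 10 - 2*R (o(R) = -2*(R - 5) = -2*(-5 + R) = 10 - 2*R)
J(W) = 0 (J(W) = 0*√W = 0)
((3 + J(3))*2)*o(5) = ((3 + 0)*2)*(10 - 2*5) = (3*2)*(10 - 10) = 6*0 = 0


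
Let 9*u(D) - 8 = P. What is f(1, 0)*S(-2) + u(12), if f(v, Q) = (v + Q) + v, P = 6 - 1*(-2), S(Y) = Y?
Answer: -20/9 ≈ -2.2222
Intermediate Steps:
P = 8 (P = 6 + 2 = 8)
f(v, Q) = Q + 2*v (f(v, Q) = (Q + v) + v = Q + 2*v)
u(D) = 16/9 (u(D) = 8/9 + (⅑)*8 = 8/9 + 8/9 = 16/9)
f(1, 0)*S(-2) + u(12) = (0 + 2*1)*(-2) + 16/9 = (0 + 2)*(-2) + 16/9 = 2*(-2) + 16/9 = -4 + 16/9 = -20/9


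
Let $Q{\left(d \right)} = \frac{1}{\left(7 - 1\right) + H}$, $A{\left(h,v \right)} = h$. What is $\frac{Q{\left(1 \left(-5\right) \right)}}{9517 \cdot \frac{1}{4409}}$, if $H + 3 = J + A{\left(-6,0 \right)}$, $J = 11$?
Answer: $\frac{4409}{76136} \approx 0.05791$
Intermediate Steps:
$H = 2$ ($H = -3 + \left(11 - 6\right) = -3 + 5 = 2$)
$Q{\left(d \right)} = \frac{1}{8}$ ($Q{\left(d \right)} = \frac{1}{\left(7 - 1\right) + 2} = \frac{1}{6 + 2} = \frac{1}{8}$)
$\frac{Q{\left(1 \left(-5\right) \right)}}{9517 \cdot \frac{1}{4409}} = \frac{1}{8 \cdot \frac{9517}{4409}} = \frac{1}{8} \cdot \frac{4409}{9517} = \frac{4409}{76136}$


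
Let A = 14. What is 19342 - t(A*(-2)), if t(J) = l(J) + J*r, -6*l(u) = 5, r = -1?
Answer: 115889/6 ≈ 19315.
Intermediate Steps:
l(u) = -⅚ (l(u) = -⅙*5 = -⅚)
t(J) = -⅚ - J (t(J) = -⅚ + J*(-1) = -⅚ - J)
19342 - t(A*(-2)) = 19342 - (-⅚ - 14*(-2)) = 19342 - (-⅚ - 1*(-28)) = 19342 - (-⅚ + 28) = 19342 - 1*163/6 = 19342 - 163/6 = 115889/6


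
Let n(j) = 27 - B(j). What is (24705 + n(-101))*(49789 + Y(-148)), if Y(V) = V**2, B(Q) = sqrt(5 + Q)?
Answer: 1773111276 - 286772*I*sqrt(6) ≈ 1.7731e+9 - 7.0245e+5*I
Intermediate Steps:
n(j) = 27 - sqrt(5 + j)
(24705 + n(-101))*(49789 + Y(-148)) = (24705 + (27 - sqrt(5 - 101)))*(49789 + (-148)**2) = (24705 + (27 - sqrt(-96)))*(49789 + 21904) = (24705 + (27 - 4*I*sqrt(6)))*71693 = (24732 - 4*I*sqrt(6))*71693 = 1773111276 - 286772*I*sqrt(6)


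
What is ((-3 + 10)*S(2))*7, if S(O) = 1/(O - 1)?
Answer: 49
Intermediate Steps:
S(O) = 1/(-1 + O)
((-3 + 10)*S(2))*7 = ((-3 + 10)/(-1 + 2))*7 = (7/1)*7 = (7*1)*7 = 7*7 = 49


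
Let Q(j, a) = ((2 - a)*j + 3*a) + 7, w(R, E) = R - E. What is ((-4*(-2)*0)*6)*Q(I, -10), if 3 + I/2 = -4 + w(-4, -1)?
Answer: 0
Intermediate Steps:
I = -20 (I = -6 + 2*(-4 + (-4 - 1*(-1))) = -6 + 2*(-4 + (-4 + 1)) = -6 + 2*(-4 - 3) = -6 + 2*(-7) = -6 - 14 = -20)
Q(j, a) = 7 + 3*a + j*(2 - a) (Q(j, a) = (j*(2 - a) + 3*a) + 7 = (3*a + j*(2 - a)) + 7 = 7 + 3*a + j*(2 - a))
((-4*(-2)*0)*6)*Q(I, -10) = ((-4*(-2)*0)*6)*(7 + 2*(-20) + 3*(-10) - 1*(-10)*(-20)) = ((8*0)*6)*(7 - 40 - 30 - 200) = (0*6)*(-263) = 0*(-263) = 0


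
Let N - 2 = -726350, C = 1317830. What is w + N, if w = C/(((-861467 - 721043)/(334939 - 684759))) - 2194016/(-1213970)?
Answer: -41787689473678672/96055983235 ≈ -4.3503e+5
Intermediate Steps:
N = -726348 (N = 2 - 726350 = -726348)
w = 27982381837097108/96055983235 (w = 1317830/(((-861467 - 721043)/(334939 - 684759))) - 2194016/(-1213970) = 1317830/((-1582510/(-349820))) - 2194016*(-1/1213970) = 1317830/((-1582510*(-1/349820))) + 1097008/606985 = 1317830/(158251/34982) + 1097008/606985 = 1317830*(34982/158251) + 1097008/606985 = 46100329060/158251 + 1097008/606985 = 27982381837097108/96055983235 ≈ 2.9131e+5)
w + N = 27982381837097108/96055983235 - 726348 = -41787689473678672/96055983235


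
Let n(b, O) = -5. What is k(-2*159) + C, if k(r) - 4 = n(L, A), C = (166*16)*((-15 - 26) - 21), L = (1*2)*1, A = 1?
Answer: -164673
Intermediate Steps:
L = 2 (L = 2*1 = 2)
C = -164672 (C = 2656*(-41 - 21) = 2656*(-62) = -164672)
k(r) = -1 (k(r) = 4 - 5 = -1)
k(-2*159) + C = -1 - 164672 = -164673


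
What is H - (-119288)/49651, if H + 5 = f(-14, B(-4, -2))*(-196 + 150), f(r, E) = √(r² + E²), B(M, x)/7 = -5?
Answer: -128967/49651 - 322*√29 ≈ -1736.6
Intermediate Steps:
B(M, x) = -35 (B(M, x) = 7*(-5) = -35)
f(r, E) = √(E² + r²)
H = -5 - 322*√29 (H = -5 + √((-35)² + (-14)²)*(-196 + 150) = -5 + √(1225 + 196)*(-46) = -5 + √1421*(-46) = -5 + (7*√29)*(-46) = -5 - 322*√29 ≈ -1739.0)
H - (-119288)/49651 = (-5 - 322*√29) - (-119288)/49651 = (-5 - 322*√29) - 1*(-119288/49651) = (-5 - 322*√29) + 119288/49651 = -128967/49651 - 322*√29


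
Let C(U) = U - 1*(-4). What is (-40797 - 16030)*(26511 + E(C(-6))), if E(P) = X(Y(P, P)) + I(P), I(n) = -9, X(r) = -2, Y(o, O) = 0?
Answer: -1505915500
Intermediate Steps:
C(U) = 4 + U (C(U) = U + 4 = 4 + U)
E(P) = -11 (E(P) = -2 - 9 = -11)
(-40797 - 16030)*(26511 + E(C(-6))) = (-40797 - 16030)*(26511 - 11) = -56827*26500 = -1505915500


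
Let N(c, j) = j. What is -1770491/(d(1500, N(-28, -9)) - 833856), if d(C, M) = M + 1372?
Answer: 1770491/832493 ≈ 2.1267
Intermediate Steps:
d(C, M) = 1372 + M
-1770491/(d(1500, N(-28, -9)) - 833856) = -1770491/((1372 - 9) - 833856) = -1770491/(1363 - 833856) = -1770491/(-832493) = -1770491*(-1/832493) = 1770491/832493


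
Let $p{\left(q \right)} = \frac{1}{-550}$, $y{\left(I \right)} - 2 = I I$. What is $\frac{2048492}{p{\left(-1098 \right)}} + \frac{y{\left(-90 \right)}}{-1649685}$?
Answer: $- \frac{1858651588769102}{1649685} \approx -1.1267 \cdot 10^{9}$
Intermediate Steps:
$y{\left(I \right)} = 2 + I^{2}$ ($y{\left(I \right)} = 2 + I I = 2 + I^{2}$)
$p{\left(q \right)} = - \frac{1}{550}$
$\frac{2048492}{p{\left(-1098 \right)}} + \frac{y{\left(-90 \right)}}{-1649685} = \frac{2048492}{- \frac{1}{550}} + \frac{2 + \left(-90\right)^{2}}{-1649685} = 2048492 \left(-550\right) + \left(2 + 8100\right) \left(- \frac{1}{1649685}\right) = -1126670600 + 8102 \left(- \frac{1}{1649685}\right) = -1126670600 - \frac{8102}{1649685} = - \frac{1858651588769102}{1649685}$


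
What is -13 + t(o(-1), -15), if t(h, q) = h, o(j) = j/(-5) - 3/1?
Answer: -79/5 ≈ -15.800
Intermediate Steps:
o(j) = -3 - j/5 (o(j) = j*(-1/5) - 3*1 = -j/5 - 3 = -3 - j/5)
-13 + t(o(-1), -15) = -13 + (-3 - 1/5*(-1)) = -13 + (-3 + 1/5) = -13 - 14/5 = -79/5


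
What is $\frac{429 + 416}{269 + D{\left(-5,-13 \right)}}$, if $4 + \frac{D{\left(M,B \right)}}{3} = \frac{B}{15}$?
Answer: $\frac{4225}{1272} \approx 3.3215$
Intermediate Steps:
$D{\left(M,B \right)} = -12 + \frac{B}{5}$ ($D{\left(M,B \right)} = -12 + 3 \frac{B}{15} = -12 + \frac{B}{5}$)
$\frac{429 + 416}{269 + D{\left(-5,-13 \right)}} = \frac{429 + 416}{269 + \left(-12 + \frac{1}{5} \left(-13\right)\right)} = \frac{845}{269 - \frac{73}{5}} = \frac{845}{\frac{1272}{5}} = 845 \cdot \frac{5}{1272} = \frac{4225}{1272}$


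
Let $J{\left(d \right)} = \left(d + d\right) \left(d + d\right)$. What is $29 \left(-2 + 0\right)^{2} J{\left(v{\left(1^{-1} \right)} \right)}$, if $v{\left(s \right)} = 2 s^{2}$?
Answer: $1856$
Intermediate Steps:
$J{\left(d \right)} = 4 d^{2}$ ($J{\left(d \right)} = 2 d 2 d = 4 d^{2}$)
$29 \left(-2 + 0\right)^{2} J{\left(v{\left(1^{-1} \right)} \right)} = 29 \left(-2 + 0\right)^{2} \cdot 4 \left(2 \left(1^{-1}\right)^{2}\right)^{2} = 29 \left(-2\right)^{2} \cdot 4 \left(2 \cdot 1^{2}\right)^{2} = 29 \cdot 4 \cdot 4 \left(2 \cdot 1\right)^{2} = 116 \cdot 4 \cdot 2^{2} = 116 \cdot 4 \cdot 4 = 116 \cdot 16 = 1856$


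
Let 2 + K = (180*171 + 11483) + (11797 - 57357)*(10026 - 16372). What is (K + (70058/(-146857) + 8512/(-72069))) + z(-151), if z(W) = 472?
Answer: 3060491059933727783/10583837133 ≈ 2.8917e+8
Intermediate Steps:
K = 289166021 (K = -2 + ((180*171 + 11483) + (11797 - 57357)*(10026 - 16372)) = -2 + ((30780 + 11483) - 45560*(-6346)) = -2 + (42263 + 289123760) = -2 + 289166023 = 289166021)
(K + (70058/(-146857) + 8512/(-72069))) + z(-151) = (289166021 + (70058/(-146857) + 8512/(-72069))) + 472 = (289166021 + (70058*(-1/146857) + 8512*(-1/72069))) + 472 = (289166021 + (-70058/146857 - 8512/72069)) + 472 = (289166021 - 6299056786/10583837133) + 472 = 3060486064362601007/10583837133 + 472 = 3060491059933727783/10583837133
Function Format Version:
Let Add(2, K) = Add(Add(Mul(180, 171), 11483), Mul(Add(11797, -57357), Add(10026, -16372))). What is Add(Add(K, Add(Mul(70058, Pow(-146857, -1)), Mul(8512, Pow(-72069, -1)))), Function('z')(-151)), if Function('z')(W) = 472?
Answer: Rational(3060491059933727783, 10583837133) ≈ 2.8917e+8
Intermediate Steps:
K = 289166021 (K = Add(-2, Add(Add(Mul(180, 171), 11483), Mul(Add(11797, -57357), Add(10026, -16372)))) = Add(-2, Add(Add(30780, 11483), Mul(-45560, -6346))) = Add(-2, Add(42263, 289123760)) = Add(-2, 289166023) = 289166021)
Add(Add(K, Add(Mul(70058, Pow(-146857, -1)), Mul(8512, Pow(-72069, -1)))), Function('z')(-151)) = Add(Add(289166021, Add(Mul(70058, Pow(-146857, -1)), Mul(8512, Pow(-72069, -1)))), 472) = Add(Add(289166021, Add(Mul(70058, Rational(-1, 146857)), Mul(8512, Rational(-1, 72069)))), 472) = Add(Add(289166021, Add(Rational(-70058, 146857), Rational(-8512, 72069))), 472) = Add(Add(289166021, Rational(-6299056786, 10583837133)), 472) = Add(Rational(3060486064362601007, 10583837133), 472) = Rational(3060491059933727783, 10583837133)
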